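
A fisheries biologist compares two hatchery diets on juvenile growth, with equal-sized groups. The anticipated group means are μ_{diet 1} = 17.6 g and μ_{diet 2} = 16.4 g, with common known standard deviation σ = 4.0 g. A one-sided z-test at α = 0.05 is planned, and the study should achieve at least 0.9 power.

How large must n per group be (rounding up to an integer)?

Standardized effect: d = |μ_{diet 1} − μ_{diet 2}| / σ = |17.6 − 16.4| / 4.0 = 0.3000
For power 0.9 need Φ(δ − z_{0.05}) = 0.9, so δ = z_{0.05} + z_{0.10} = 1.645 + 1.282 = 2.926.
δ = d·√(n/2) ⇒ n = 2(δ/d)² = 2 × (2.926 / 0.3000)² = 190.31.
Round up to the next whole unit.

n = 191 per group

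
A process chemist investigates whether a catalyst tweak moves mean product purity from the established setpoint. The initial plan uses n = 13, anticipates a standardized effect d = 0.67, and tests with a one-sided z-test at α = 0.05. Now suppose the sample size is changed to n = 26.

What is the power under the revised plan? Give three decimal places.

With n = 26: δ = d·√n = 0.67 × √26 = 3.4163. Critical value z_{0.05} = 1.645.
Revised power = P(Z > 1.645 − δ) = Φ(1.771) = 0.9618.

Power ≈ 0.962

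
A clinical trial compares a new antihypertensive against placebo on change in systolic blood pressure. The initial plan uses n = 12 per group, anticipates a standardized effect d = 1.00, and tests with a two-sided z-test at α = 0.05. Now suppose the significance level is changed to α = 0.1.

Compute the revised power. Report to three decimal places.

δ = d·√(n/2) = 1.00 × √(12/2) = 2.4495 (unchanged). New critical value: z_{0.05} = 1.645.
Revised power = Φ(δ − 1.645) + Φ(−δ − 1.645) = Φ(0.805) + Φ(-4.094) = 0.7895 + 0.0000 = 0.7895.

Power ≈ 0.790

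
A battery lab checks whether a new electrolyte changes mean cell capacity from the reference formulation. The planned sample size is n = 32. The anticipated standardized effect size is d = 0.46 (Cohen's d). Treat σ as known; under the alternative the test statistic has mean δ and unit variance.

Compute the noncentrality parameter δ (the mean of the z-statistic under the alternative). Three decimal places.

δ ≈ 2.602

The noncentrality parameter scales effect size by the design's sample-size factor: δ = d·√n = 0.46 × √32 = 2.6022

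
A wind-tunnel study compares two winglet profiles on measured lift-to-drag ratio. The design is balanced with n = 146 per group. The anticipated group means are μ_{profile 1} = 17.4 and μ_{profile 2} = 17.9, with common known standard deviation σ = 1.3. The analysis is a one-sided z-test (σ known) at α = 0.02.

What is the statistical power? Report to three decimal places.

Standardized effect: d = |μ_{profile 1} − μ_{profile 2}| / σ = |17.4 − 17.9| / 1.3 = 0.3846
Noncentrality parameter: λ = d·√(n/2) = 0.3846 × √(146/2) = 3.2862
One-sided α = 0.02 → critical value z_{0.02} = 2.054.
Power = P(Z > 2.054 − λ) = Φ(1.232) = 0.8911.

Power ≈ 0.891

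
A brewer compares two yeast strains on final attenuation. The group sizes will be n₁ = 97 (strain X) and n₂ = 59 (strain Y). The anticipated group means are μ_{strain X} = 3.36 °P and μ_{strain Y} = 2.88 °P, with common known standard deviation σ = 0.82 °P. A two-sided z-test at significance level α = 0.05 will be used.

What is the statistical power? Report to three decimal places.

Standardized effect: d = |μ_{strain X} − μ_{strain Y}| / σ = |3.36 − 2.88| / 0.82 = 0.5854
Noncentrality parameter: δ = d / √(1/n₁ + 1/n₂) = 0.5854 / √(1/97 + 1/59) = 3.5455
Two-sided α = 0.05 → critical value z_{0.025} = 1.960.
Power = Φ(δ − 1.960) + Φ(−δ − 1.960) = Φ(1.586) + Φ(-5.505) = 0.9436 + 0.0000 = 0.9436.

Power ≈ 0.944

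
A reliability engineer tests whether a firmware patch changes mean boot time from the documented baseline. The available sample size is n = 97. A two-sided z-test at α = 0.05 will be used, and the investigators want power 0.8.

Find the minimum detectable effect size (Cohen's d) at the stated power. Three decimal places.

d ≈ 0.284

Need Φ(δ − 1.960) = 0.8, so δ = 1.960 + 0.842 = 2.802.
(Lower-tail contribution to power is negligible for δ > 0.)
δ = d·√n ⇒ d = δ/√n = 2.802/√97 = 0.2845.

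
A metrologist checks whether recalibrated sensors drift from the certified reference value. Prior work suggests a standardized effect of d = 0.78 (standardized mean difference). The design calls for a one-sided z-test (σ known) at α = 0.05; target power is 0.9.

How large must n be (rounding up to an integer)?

Set Φ(δ − 1.645) = 0.9; then δ − 1.645 = Φ⁻¹(0.9) = 1.282, giving δ = 2.926.
δ = d·√n ⇒ n = (δ/d)² = (2.926 / 0.78)² = 14.08.
Round up to the next whole unit.

n = 15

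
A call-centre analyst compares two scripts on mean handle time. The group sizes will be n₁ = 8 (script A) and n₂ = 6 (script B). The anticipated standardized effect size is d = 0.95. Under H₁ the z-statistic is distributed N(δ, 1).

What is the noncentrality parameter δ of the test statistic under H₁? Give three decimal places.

δ ≈ 1.759

δ = d / √(1/n₁ + 1/n₂) = 0.95 / √(1/8 + 1/6) = 1.7591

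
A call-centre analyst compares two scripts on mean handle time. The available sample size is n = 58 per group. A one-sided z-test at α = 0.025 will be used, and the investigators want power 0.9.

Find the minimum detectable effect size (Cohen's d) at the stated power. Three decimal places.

Need Φ(δ − 1.960) = 0.9, so δ = 1.960 + 1.282 = 3.242.
δ = d·√(n/2) ⇒ d = δ/√(n/2) = 3.242/√(58/2) = 0.6019.

d ≈ 0.602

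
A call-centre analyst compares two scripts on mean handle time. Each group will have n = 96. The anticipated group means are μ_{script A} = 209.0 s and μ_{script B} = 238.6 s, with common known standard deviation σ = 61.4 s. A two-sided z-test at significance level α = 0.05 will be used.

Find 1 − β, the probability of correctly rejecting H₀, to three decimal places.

Standardized effect: d = |μ_{script A} − μ_{script B}| / σ = |209.0 − 238.6| / 61.4 = 0.4821
Noncentrality parameter: δ = d·√(n/2) = 0.4821 × √(96/2) = 3.3400
Critical value for a two-sided test at α = 0.05: z_{α/2} = 1.960.
Power = Φ(δ − 1.960) + Φ(−δ − 1.960) = Φ(1.380) + Φ(-5.300) = 0.9162 + 0.0000 = 0.9162.

Power ≈ 0.916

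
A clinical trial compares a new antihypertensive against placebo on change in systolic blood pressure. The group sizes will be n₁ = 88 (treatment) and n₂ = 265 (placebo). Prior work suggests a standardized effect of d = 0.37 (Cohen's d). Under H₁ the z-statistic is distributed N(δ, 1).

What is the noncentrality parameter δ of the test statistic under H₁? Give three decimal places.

δ ≈ 3.007

The noncentrality parameter scales effect size by the design's sample-size factor: δ = d / √(1/n₁ + 1/n₂) = 0.37 / √(1/88 + 1/265) = 3.0073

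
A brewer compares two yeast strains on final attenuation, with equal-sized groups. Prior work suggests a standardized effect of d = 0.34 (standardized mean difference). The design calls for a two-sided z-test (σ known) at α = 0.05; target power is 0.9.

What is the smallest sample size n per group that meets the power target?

n = 182 per group

For power 0.9 need Φ(δ − z_{0.025}) = 0.9, so δ = z_{0.025} + z_{0.10} = 1.960 + 1.282 = 3.242.
(For δ > 0 the lower-tail rejection region contributes negligibly to power, so the one-term inversion is standard.)
δ = d·√(n/2) ⇒ n = 2(δ/d)² = 2 × (3.242 / 0.34)² = 181.79.
Round up to the next whole unit.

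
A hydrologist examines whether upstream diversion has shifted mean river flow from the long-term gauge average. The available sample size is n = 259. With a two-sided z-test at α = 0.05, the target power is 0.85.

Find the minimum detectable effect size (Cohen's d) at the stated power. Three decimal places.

Need Φ(δ − 1.960) = 0.85, so δ = 1.960 + 1.036 = 2.996.
(Lower-tail contribution to power is negligible for δ > 0.)
δ = d·√n ⇒ d = δ/√n = 2.996/√259 = 0.1862.

d ≈ 0.186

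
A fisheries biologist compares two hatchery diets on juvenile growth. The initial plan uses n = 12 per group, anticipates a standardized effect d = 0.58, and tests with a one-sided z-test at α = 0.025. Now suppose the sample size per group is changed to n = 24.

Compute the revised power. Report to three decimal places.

Power ≈ 0.520

With n = 24 per group: δ = d·√(n/2) = 0.58 × √(24/2) = 2.0092. Critical value z_{0.025} = 1.960.
Revised power = P(Z > 1.960 − δ) = Φ(0.049) = 0.5196.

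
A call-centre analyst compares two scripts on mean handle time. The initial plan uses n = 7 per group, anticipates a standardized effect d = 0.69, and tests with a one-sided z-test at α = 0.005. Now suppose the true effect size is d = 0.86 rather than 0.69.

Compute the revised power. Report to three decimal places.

Power ≈ 0.167

With d = 0.86: δ = d·√(n/2) = 0.86 × √(7/2) = 1.6089. Critical value z_{0.005} = 2.576.
Revised power = P(Z > 2.576 − δ) = Φ(-0.967) = 0.1668.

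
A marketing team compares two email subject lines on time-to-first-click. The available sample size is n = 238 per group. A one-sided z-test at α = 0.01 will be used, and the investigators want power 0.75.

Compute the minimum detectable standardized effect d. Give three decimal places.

Required noncentrality: δ = z_{0.01} + z_{0.25} = 2.326 + 0.674 = 3.001.
δ = d·√(n/2) ⇒ d = δ/√(n/2) = 3.001/√(238/2) = 0.2751.

d ≈ 0.275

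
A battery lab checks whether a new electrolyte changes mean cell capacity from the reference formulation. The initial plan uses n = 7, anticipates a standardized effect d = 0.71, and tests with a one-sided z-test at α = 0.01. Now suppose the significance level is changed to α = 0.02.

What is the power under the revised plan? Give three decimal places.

δ = d·√n = 0.71 × √7 = 1.8785 (unchanged). New critical value: z_{0.02} = 2.054.
Revised power = Φ(δ − 2.054) = Φ(-0.175) = 0.4304.

Power ≈ 0.430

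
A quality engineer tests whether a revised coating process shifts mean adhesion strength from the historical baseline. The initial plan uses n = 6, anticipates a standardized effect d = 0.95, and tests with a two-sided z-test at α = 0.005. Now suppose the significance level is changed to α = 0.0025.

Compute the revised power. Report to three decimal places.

δ = d·√n = 0.95 × √6 = 2.3270 (unchanged). New critical value: z_{0.0013} = 3.023.
Revised power = Φ(δ − 3.023) + Φ(−δ − 3.023) = Φ(-0.696) + Φ(-5.350) = 0.2431 + 0.0000 = 0.2431.

Power ≈ 0.243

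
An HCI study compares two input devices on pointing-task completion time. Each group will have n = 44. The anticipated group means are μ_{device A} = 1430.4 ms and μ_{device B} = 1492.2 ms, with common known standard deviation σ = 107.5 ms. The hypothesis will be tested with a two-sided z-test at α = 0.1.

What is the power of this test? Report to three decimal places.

Standardized effect: d = |μ_{device A} − μ_{device B}| / σ = |1430.4 − 1492.2| / 107.5 = 0.5749
Noncentrality parameter: δ = d·√(n/2) = 0.5749 × √(44/2) = 2.6964
Critical value for a two-sided test at α = 0.1: z_{α/2} = 1.645.
Power = Φ(δ − 1.645) + Φ(−δ − 1.645) = Φ(1.052) + Φ(-4.341) = 0.8535 + 0.0000 = 0.8535.

Power ≈ 0.854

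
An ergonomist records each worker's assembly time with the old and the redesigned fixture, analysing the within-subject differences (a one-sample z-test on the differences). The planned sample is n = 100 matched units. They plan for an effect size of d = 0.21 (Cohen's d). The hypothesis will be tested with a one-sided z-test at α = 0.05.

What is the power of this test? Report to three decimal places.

Power ≈ 0.675

Noncentrality parameter: δ = d·√n = 0.21 × √100 = 2.1000
One-sided α = 0.05 → critical value z_{0.05} = 1.645.
Power = Φ(δ − 1.645) = Φ(0.455) = 0.6755.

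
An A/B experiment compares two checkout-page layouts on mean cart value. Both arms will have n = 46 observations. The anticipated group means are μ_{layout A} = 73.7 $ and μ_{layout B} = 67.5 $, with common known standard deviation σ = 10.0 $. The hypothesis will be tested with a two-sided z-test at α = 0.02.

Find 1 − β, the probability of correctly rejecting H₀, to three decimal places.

Power ≈ 0.741

Standardized effect: d = |μ_{layout A} − μ_{layout B}| / σ = |73.7 − 67.5| / 10.0 = 0.6200
Noncentrality parameter: δ = d·√(n/2) = 0.6200 × √(46/2) = 2.9734
Two-sided α = 0.02 → critical value z_{0.01} = 2.326.
Power = Φ(δ − 2.326) + Φ(−δ − 2.326) = Φ(0.647) + Φ(-5.300) = 0.7412 + 0.0000 = 0.7412.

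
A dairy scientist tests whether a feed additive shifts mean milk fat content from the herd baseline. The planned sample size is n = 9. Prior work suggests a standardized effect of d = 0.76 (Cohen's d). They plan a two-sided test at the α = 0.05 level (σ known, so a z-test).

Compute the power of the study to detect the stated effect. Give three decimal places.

Power ≈ 0.626

Noncentrality parameter: δ = d·√n = 0.76 × √9 = 2.2800
Critical value for a two-sided test at α = 0.05: z_{α/2} = 1.960.
Power = Φ(δ − 1.960) + Φ(−δ − 1.960) = Φ(0.320) + Φ(-4.240) = 0.6255 + 0.0000 = 0.6255.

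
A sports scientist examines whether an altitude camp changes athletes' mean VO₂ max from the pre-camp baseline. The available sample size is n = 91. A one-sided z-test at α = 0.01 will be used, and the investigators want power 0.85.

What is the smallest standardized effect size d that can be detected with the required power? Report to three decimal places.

d ≈ 0.353

Need Φ(δ − 2.326) = 0.85, so δ = 2.326 + 1.036 = 3.363.
δ = d·√n ⇒ d = δ/√n = 3.363/√91 = 0.3525.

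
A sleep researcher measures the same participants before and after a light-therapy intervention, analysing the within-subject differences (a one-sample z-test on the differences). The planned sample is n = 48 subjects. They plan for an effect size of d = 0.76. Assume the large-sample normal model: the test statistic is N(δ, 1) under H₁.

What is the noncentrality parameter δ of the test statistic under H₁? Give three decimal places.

δ ≈ 5.265

δ = d·√n = 0.76 × √48 = 5.2654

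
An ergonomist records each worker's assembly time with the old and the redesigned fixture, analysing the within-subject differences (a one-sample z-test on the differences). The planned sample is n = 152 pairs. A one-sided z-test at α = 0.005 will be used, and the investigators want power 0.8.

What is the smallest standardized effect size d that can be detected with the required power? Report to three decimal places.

Required noncentrality: δ = z_{0.005} + z_{0.20} = 2.576 + 0.842 = 3.417.
δ = d·√n ⇒ d = δ/√n = 3.417/√152 = 0.2772.

d ≈ 0.277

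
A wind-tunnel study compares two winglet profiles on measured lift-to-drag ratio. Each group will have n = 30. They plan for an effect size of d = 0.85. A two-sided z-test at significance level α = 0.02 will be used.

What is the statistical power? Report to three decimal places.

Noncentrality parameter: δ = d·√(n/2) = 0.85 × √(30/2) = 3.2920
Critical value for a two-sided test at α = 0.02: z_{α/2} = 2.326.
Power = Φ(δ − 2.326) + Φ(−δ − 2.326) = Φ(0.966) + Φ(-5.618) = 0.8329 + 0.0000 = 0.8329.

Power ≈ 0.833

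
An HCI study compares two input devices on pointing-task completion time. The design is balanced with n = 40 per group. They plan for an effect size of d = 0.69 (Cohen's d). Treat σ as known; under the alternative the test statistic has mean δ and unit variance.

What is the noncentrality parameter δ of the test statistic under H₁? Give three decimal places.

δ ≈ 3.086

The noncentrality parameter scales effect size by the design's sample-size factor: δ = d·√(n/2) = 0.69 × √(40/2) = 3.0858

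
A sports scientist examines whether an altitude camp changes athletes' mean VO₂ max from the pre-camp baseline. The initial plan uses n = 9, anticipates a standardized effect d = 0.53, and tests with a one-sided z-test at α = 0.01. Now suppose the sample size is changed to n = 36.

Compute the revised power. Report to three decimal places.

With n = 36: δ = d·√n = 0.53 × √36 = 3.1800. Critical value z_{0.01} = 2.326.
Revised power = Φ(δ − 2.326) = Φ(0.854) = 0.8034.

Power ≈ 0.803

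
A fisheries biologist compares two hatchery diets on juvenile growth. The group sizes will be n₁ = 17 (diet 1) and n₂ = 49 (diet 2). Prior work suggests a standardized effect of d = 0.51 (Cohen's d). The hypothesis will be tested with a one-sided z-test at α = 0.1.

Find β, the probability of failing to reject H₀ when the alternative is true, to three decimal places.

Noncentrality parameter: δ = d / √(1/n₁ + 1/n₂) = 0.51 / √(1/17 + 1/49) = 1.8118
Critical value for a one-sided test at α = 0.1: z_α = 1.282.
Power = P(Z > 1.282 − δ) = Φ(0.530) = 0.7020.
Type II error: β = 1 − power = 1 − 0.7020 = 0.2980.

β ≈ 0.298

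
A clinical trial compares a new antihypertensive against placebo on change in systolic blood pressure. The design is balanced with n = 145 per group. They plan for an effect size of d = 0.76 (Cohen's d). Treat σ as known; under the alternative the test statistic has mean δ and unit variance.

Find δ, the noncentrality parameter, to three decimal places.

δ ≈ 6.471

The noncentrality parameter scales effect size by the design's sample-size factor: δ = d·√(n/2) = 0.76 × √(145/2) = 6.4712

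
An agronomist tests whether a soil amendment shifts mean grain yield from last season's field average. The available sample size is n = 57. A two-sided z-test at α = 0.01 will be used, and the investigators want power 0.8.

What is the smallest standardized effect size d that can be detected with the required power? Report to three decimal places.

d ≈ 0.453

Need Φ(δ − 2.576) = 0.8, so δ = 2.576 + 0.842 = 3.417.
(The second rejection-region term Φ(−δ − z_{α/2}) is negligible and dropped.)
δ = d·√n ⇒ d = δ/√n = 3.417/√57 = 0.4527.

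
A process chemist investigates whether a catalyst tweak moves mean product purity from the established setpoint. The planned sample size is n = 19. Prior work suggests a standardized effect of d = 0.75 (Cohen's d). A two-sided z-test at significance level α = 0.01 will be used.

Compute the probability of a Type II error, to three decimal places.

β ≈ 0.244

Noncentrality parameter: δ = d·√n = 0.75 × √19 = 3.2692
Critical value for a two-sided test at α = 0.01: z_{α/2} = 2.576.
Power = Φ(δ − 2.576) + Φ(−δ − 2.576) = Φ(0.693) + Φ(-5.845) = 0.7560 + 0.0000 = 0.7560.
Type II error: β = 1 − power = 1 − 0.7560 = 0.2440.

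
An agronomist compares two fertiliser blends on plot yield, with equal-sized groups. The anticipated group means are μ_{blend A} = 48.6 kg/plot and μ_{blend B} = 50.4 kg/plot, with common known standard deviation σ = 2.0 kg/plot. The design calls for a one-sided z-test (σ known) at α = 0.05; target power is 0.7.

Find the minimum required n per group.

Standardized effect: d = |μ_{blend A} − μ_{blend B}| / σ = |48.6 − 50.4| / 2.0 = 0.9000
Set Φ(δ − 1.645) = 0.7; then δ − 1.645 = Φ⁻¹(0.7) = 0.524, giving δ = 2.169.
δ = d·√(n/2) ⇒ n = 2(δ/d)² = 2 × (2.169 / 0.9000)² = 11.62.
Rounding up, n = 12 per group.

n = 12 per group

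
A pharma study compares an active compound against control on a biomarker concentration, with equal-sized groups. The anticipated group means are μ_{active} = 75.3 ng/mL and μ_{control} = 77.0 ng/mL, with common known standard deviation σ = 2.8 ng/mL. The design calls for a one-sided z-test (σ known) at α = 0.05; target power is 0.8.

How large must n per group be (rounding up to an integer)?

n = 34 per group

Standardized effect: d = |μ_{active} − μ_{control}| / σ = |75.3 − 77.0| / 2.8 = 0.6071
Set Φ(δ − 1.645) = 0.8; then δ − 1.645 = Φ⁻¹(0.8) = 0.842, giving δ = 2.486.
δ = d·√(n/2) ⇒ n = 2(δ/d)² = 2 × (2.486 / 0.6071)² = 33.54.
Round up to the next whole unit.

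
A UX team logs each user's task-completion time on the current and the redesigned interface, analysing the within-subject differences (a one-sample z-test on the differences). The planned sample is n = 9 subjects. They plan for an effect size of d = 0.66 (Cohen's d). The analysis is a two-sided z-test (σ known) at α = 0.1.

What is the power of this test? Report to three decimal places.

Power ≈ 0.631

Noncentrality parameter: δ = d·√n = 0.66 × √9 = 1.9800
Critical value for a two-sided test at α = 0.1: z_{α/2} = 1.645.
Power = Φ(δ − 1.645) + Φ(−δ − 1.645) = Φ(0.335) + Φ(-3.625) = 0.6312 + 0.0001 = 0.6314.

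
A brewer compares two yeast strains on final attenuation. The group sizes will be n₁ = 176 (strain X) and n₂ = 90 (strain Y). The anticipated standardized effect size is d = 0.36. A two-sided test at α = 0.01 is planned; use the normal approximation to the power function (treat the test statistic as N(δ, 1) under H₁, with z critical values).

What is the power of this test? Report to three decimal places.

Power ≈ 0.580

Noncentrality parameter: δ = d / √(1/n₁ + 1/n₂) = 0.36 / √(1/176 + 1/90) = 2.7780
Critical value for a two-sided test at α = 0.01: z_{α/2} = 2.576.
Power = Φ(δ − 2.576) + Φ(−δ − 2.576) = Φ(0.202) + Φ(-5.354) = 0.5801 + 0.0000 = 0.5801.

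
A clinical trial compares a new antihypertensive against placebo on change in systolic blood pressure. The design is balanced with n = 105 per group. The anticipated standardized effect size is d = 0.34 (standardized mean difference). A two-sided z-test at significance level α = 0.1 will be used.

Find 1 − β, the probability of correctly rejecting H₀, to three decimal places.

Noncentrality parameter: δ = d·√(n/2) = 0.34 × √(105/2) = 2.4635
Two-sided α = 0.1 → critical value z_{0.05} = 1.645.
Power = Φ(δ − 1.645) + Φ(−δ − 1.645) = Φ(0.819) + Φ(-4.108) = 0.7935 + 0.0000 = 0.7935.

Power ≈ 0.794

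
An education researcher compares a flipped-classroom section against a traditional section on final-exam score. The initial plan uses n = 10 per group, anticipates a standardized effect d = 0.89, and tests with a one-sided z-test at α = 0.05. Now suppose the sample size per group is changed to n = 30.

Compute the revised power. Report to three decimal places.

Power ≈ 0.964

With n = 30 per group: δ = d·√(n/2) = 0.89 × √(30/2) = 3.4470. Critical value z_{0.05} = 1.645.
Revised power = P(Z > 1.645 − δ) = Φ(1.802) = 0.9642.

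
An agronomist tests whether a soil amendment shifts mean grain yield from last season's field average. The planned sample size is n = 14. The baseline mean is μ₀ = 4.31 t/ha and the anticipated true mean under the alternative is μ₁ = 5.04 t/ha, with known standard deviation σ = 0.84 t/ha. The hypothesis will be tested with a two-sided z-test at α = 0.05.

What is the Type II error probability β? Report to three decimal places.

Standardized effect: d = |μ₁ − μ₀| / σ = |5.04 − 4.31| / 0.84 = 0.8690
Noncentrality parameter: δ = d·√n = 0.8690 × √14 = 3.2517
Two-sided α = 0.05 → critical value z_{0.025} = 1.960.
Power = Φ(δ − 1.960) + Φ(−δ − 1.960) = Φ(1.292) + Φ(-5.212) = 0.9018 + 0.0000 = 0.9018.
Type II error: β = 1 − power = 1 − 0.9018 = 0.0982.

β ≈ 0.098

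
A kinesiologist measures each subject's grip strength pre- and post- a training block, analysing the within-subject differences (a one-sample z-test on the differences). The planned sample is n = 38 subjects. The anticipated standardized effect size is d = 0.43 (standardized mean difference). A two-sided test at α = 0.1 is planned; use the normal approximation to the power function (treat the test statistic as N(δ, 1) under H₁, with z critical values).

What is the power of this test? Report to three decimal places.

Power ≈ 0.843

Noncentrality parameter: δ = d·√n = 0.43 × √38 = 2.6507
Two-sided α = 0.1 → critical value z_{0.05} = 1.645.
Power = Φ(δ − 1.645) + Φ(−δ − 1.645) = Φ(1.006) + Φ(-4.296) = 0.8428 + 0.0000 = 0.8428.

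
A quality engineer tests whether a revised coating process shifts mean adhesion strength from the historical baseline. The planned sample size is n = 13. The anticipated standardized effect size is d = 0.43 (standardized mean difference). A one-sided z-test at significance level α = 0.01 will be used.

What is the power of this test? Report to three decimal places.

Noncentrality parameter: δ = d·√n = 0.43 × √13 = 1.5504
Critical value for a one-sided test at α = 0.01: z_α = 2.326.
Power = P(Z > 2.326 − δ) = Φ(-0.776) = 0.2189.

Power ≈ 0.219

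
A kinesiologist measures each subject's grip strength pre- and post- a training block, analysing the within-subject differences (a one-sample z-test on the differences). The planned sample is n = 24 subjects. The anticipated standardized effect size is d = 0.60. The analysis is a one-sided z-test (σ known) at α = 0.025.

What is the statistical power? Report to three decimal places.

Noncentrality parameter: δ = d·√n = 0.60 × √24 = 2.9394
One-sided α = 0.025 → critical value z_{0.025} = 1.960.
Power = Φ(δ − 1.960) = Φ(0.979) = 0.8363.

Power ≈ 0.836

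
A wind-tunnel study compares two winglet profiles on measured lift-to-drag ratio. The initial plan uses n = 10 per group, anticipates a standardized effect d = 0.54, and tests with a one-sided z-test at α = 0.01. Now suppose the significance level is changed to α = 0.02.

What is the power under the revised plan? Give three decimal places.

δ = d·√(n/2) = 0.54 × √(10/2) = 1.2075 (unchanged). New critical value: z_{0.02} = 2.054.
Revised power = P(Z > 2.054 − δ) = Φ(-0.846) = 0.1987.

Power ≈ 0.199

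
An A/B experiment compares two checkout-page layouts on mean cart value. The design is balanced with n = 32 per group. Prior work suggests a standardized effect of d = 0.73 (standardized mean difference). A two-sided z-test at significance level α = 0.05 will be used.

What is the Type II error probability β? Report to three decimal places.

Noncentrality parameter: δ = d·√(n/2) = 0.73 × √(32/2) = 2.9200
Two-sided α = 0.05 → critical value z_{0.025} = 1.960.
Power = Φ(δ − 1.960) + Φ(−δ − 1.960) = Φ(0.960) + Φ(-4.880) = 0.8315 + 0.0000 = 0.8315.
Type II error: β = 1 − power = 1 − 0.8315 = 0.1685.

β ≈ 0.169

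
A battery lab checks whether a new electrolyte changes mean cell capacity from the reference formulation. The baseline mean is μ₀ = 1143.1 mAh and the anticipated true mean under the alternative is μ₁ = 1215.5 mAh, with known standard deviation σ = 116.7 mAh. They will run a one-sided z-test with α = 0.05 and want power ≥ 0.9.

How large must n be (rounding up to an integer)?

n = 23

Standardized effect: d = |μ₁ − μ₀| / σ = |1215.5 − 1143.1| / 116.7 = 0.6204
Set Φ(δ − 1.645) = 0.9; then δ − 1.645 = Φ⁻¹(0.9) = 1.282, giving δ = 2.926.
δ = d·√n ⇒ n = (δ/d)² = (2.926 / 0.6204)² = 22.25.
Rounding up, n = 23.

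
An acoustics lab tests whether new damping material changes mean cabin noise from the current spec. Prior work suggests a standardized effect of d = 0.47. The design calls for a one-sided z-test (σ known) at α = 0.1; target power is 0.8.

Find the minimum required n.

For power 0.8 need Φ(δ − z_{0.1}) = 0.8, so δ = z_{0.1} + z_{0.20} = 1.282 + 0.842 = 2.123.
δ = d·√n ⇒ n = (δ/d)² = (2.123 / 0.47)² = 20.41.
Round up to the next whole unit.

n = 21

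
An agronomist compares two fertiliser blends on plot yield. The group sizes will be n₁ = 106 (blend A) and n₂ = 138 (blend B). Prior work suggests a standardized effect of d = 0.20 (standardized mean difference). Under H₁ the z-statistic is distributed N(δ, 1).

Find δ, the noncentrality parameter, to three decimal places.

δ ≈ 1.549

δ = d / √(1/n₁ + 1/n₂) = 0.20 / √(1/106 + 1/138) = 1.5486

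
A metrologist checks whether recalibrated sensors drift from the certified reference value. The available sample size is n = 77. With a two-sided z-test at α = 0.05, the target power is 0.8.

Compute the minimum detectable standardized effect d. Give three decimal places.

Required noncentrality: δ = z_{0.025} + z_{0.20} = 1.960 + 0.842 = 2.802.
(Lower-tail contribution to power is negligible for δ > 0.)
δ = d·√n ⇒ d = δ/√n = 2.802/√77 = 0.3193.

d ≈ 0.319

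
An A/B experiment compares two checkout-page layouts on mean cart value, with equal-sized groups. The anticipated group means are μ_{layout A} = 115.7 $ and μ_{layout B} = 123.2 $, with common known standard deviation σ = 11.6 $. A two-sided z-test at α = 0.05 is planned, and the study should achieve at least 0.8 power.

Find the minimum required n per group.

n = 38 per group

Standardized effect: d = |μ_{layout A} − μ_{layout B}| / σ = |115.7 − 123.2| / 11.6 = 0.6466
For power 0.8 need Φ(δ − z_{0.025}) = 0.8, so δ = z_{0.025} + z_{0.20} = 1.960 + 0.842 = 2.802.
(For δ > 0 the lower-tail rejection region contributes negligibly to power, so the one-term inversion is standard.)
δ = d·√(n/2) ⇒ n = 2(δ/d)² = 2 × (2.802 / 0.6466)² = 37.55.
Rounding up, n = 38 per group.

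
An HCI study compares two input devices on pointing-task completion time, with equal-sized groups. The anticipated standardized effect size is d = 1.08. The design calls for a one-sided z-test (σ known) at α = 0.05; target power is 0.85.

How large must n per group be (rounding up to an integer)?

n = 13 per group

For power 0.85 need Φ(δ − z_{0.05}) = 0.85, so δ = z_{0.05} + z_{0.15} = 1.645 + 1.036 = 2.681.
δ = d·√(n/2) ⇒ n = 2(δ/d)² = 2 × (2.681 / 1.08)² = 12.33.
Round up to the next whole unit.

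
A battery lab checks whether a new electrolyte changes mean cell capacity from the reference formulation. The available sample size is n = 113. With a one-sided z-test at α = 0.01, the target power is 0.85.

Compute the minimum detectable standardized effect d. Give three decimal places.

Required noncentrality: δ = z_{0.01} + z_{0.15} = 2.326 + 1.036 = 3.363.
δ = d·√n ⇒ d = δ/√n = 3.363/√113 = 0.3163.

d ≈ 0.316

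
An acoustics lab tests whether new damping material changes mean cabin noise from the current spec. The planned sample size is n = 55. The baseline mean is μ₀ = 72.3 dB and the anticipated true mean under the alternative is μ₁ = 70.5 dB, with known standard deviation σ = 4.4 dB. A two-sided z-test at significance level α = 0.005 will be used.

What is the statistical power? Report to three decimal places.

Standardized effect: d = |μ₁ − μ₀| / σ = |70.5 − 72.3| / 4.4 = 0.4091
Noncentrality parameter: λ = d·√n = 0.4091 × √55 = 3.0339
Critical value for a two-sided test at α = 0.005: z_{α/2} = 2.807.
Power = Φ(λ − 2.807) + Φ(−λ − 2.807) = Φ(0.227) + Φ(-5.841) = 0.5897 + 0.0000 = 0.5897.

Power ≈ 0.590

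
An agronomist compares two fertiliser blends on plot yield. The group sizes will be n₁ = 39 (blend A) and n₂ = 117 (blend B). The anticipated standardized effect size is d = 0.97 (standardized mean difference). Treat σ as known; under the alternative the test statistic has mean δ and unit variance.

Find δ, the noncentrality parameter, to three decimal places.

δ = d / √(1/n₁ + 1/n₂) = 0.97 / √(1/39 + 1/117) = 5.2461

δ ≈ 5.246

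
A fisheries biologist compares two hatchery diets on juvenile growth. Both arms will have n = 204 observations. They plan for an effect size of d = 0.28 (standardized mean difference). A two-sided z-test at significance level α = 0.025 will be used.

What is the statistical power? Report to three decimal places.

Power ≈ 0.721

Noncentrality parameter: δ = d·√(n/2) = 0.28 × √(204/2) = 2.8279
Two-sided α = 0.025 → critical value z_{0.0125} = 2.241.
Power = Φ(δ − 2.241) + Φ(−δ − 2.241) = Φ(0.586) + Φ(-5.069) = 0.7212 + 0.0000 = 0.7212.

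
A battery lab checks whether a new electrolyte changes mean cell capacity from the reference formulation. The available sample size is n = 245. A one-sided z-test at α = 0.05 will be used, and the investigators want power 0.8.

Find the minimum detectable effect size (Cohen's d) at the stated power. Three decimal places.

Need Φ(δ − 1.645) = 0.8, so δ = 1.645 + 0.842 = 2.486.
δ = d·√n ⇒ d = δ/√n = 2.486/√245 = 0.1589.

d ≈ 0.159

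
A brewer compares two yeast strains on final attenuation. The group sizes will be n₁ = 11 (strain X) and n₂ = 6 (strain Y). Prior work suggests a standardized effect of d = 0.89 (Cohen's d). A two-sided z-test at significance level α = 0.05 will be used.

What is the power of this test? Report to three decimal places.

Noncentrality parameter: δ = d / √(1/n₁ + 1/n₂) = 0.89 / √(1/11 + 1/6) = 1.7536
Two-sided α = 0.05 → critical value z_{0.025} = 1.960.
Power = Φ(δ − 1.960) + Φ(−δ − 1.960) = Φ(-0.206) + Φ(-3.714) = 0.4183 + 0.0001 = 0.4184.

Power ≈ 0.418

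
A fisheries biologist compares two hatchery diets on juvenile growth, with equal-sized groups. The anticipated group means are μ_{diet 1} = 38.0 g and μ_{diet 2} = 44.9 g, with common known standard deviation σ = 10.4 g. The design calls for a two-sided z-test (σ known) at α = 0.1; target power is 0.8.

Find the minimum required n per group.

Standardized effect: d = |μ_{diet 1} − μ_{diet 2}| / σ = |38.0 − 44.9| / 10.4 = 0.6635
For power 0.8 need Φ(δ − z_{0.05}) = 0.8, so δ = z_{0.05} + z_{0.20} = 1.645 + 0.842 = 2.486.
(The Φ(−δ − z_{α/2}) term is vanishingly small for δ > 0 and is dropped in the standard sample-size formula.)
δ = d·√(n/2) ⇒ n = 2(δ/d)² = 2 × (2.486 / 0.6635)² = 28.09.
Round up to the next whole unit.

n = 29 per group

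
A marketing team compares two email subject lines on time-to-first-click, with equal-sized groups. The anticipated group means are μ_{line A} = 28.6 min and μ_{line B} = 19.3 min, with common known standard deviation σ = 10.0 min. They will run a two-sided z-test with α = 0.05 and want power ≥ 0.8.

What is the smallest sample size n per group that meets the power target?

n = 19 per group

Standardized effect: d = |μ_{line A} − μ_{line B}| / σ = |28.6 − 19.3| / 10.0 = 0.9300
For power 0.8 need Φ(δ − z_{0.025}) = 0.8, so δ = z_{0.025} + z_{0.20} = 1.960 + 0.842 = 2.802.
(Ignoring the negligible lower-tail rejection probability gives the usual closed-form inversion.)
δ = d·√(n/2) ⇒ n = 2(δ/d)² = 2 × (2.802 / 0.9300)² = 18.15.
Round up to the next whole unit.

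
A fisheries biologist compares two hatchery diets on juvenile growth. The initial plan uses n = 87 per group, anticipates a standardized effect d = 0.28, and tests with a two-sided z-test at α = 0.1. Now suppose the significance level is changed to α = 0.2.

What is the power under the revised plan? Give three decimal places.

δ = d·√(n/2) = 0.28 × √(87/2) = 1.8467 (unchanged). New critical value: z_{0.1} = 1.282.
Revised power = Φ(δ − 1.282) + Φ(−δ − 1.282) = Φ(0.565) + Φ(-3.128) = 0.7140 + 0.0009 = 0.7149.

Power ≈ 0.715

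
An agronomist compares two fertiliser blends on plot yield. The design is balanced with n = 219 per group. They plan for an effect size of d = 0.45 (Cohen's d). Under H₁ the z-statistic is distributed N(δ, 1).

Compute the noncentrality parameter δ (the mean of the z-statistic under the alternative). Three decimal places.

δ = d·√(n/2) = 0.45 × √(219/2) = 4.7089

δ ≈ 4.709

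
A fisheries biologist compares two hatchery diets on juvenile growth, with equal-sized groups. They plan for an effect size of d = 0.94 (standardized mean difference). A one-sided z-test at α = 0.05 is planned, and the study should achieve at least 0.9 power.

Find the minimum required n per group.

Set Φ(δ − 1.645) = 0.9; then δ − 1.645 = Φ⁻¹(0.9) = 1.282, giving δ = 2.926.
δ = d·√(n/2) ⇒ n = 2(δ/d)² = 2 × (2.926 / 0.94)² = 19.38.
Round up to the next whole unit.

n = 20 per group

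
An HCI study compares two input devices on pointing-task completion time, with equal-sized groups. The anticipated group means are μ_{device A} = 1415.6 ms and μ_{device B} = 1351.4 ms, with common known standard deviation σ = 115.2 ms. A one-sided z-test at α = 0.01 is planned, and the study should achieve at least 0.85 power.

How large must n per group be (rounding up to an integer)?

Standardized effect: d = |μ_{device A} − μ_{device B}| / σ = |1415.6 − 1351.4| / 115.2 = 0.5573
For power 0.85 need Φ(δ − z_{0.01}) = 0.85, so δ = z_{0.01} + z_{0.15} = 2.326 + 1.036 = 3.363.
δ = d·√(n/2) ⇒ n = 2(δ/d)² = 2 × (3.363 / 0.5573)² = 72.82.
Round up to the next whole unit.

n = 73 per group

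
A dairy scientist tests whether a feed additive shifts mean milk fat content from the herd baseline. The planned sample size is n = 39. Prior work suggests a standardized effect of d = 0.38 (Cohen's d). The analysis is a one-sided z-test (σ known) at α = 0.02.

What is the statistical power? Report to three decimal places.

Noncentrality parameter: δ = d·√n = 0.38 × √39 = 2.3731
Critical value for a one-sided test at α = 0.02: z_α = 2.054.
Power = Φ(δ − 2.054) = Φ(0.319) = 0.6253.

Power ≈ 0.625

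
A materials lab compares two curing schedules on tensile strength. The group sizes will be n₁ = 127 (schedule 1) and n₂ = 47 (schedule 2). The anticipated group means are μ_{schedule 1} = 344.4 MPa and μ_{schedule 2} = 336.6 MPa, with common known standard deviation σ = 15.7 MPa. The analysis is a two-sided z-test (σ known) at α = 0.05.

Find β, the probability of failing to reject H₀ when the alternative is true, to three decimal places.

β ≈ 0.171

Standardized effect: d = |μ_{schedule 1} − μ_{schedule 2}| / σ = |344.4 − 336.6| / 15.7 = 0.4968
Noncentrality parameter: δ = d / √(1/n₁ + 1/n₂) = 0.4968 / √(1/127 + 1/47) = 2.9099
Two-sided α = 0.05 → critical value z_{0.025} = 1.960.
Power = Φ(δ − 1.960) + Φ(−δ − 1.960) = Φ(0.950) + Φ(-4.870) = 0.8289 + 0.0000 = 0.8289.
Type II error: β = 1 − power = 1 − 0.8289 = 0.1711.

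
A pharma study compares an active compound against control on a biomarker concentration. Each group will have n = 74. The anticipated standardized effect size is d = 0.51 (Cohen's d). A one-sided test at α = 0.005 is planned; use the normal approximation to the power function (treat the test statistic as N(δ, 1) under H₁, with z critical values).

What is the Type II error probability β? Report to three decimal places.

β ≈ 0.299

Noncentrality parameter: λ = d·√(n/2) = 0.51 × √(74/2) = 3.1022
One-sided α = 0.005 → critical value z_{0.005} = 2.576.
Power = Φ(λ − 2.576) = Φ(0.526) = 0.7007.
Type II error: β = 1 − power = 1 − 0.7007 = 0.2993.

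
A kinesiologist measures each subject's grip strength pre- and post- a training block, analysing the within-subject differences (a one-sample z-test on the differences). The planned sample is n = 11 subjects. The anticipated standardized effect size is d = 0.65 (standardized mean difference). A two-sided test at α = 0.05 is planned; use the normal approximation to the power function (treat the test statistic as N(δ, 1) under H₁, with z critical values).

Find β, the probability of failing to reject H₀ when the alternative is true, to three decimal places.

β ≈ 0.422

Noncentrality parameter: δ = d·√n = 0.65 × √11 = 2.1558
Two-sided α = 0.05 → critical value z_{0.025} = 1.960.
Power = Φ(δ − 1.960) + Φ(−δ − 1.960) = Φ(0.196) + Φ(-4.116) = 0.5776 + 0.0000 = 0.5777.
Type II error: β = 1 − power = 1 − 0.5777 = 0.4223.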